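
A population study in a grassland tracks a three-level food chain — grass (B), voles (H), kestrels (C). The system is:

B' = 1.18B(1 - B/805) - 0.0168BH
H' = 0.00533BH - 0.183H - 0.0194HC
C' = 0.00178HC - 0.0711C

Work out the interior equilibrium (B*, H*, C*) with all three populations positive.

From dC/dt = 0: 0.00178H* = 0.0711, so H* = 39.9.
From dB/dt = 0: 1.18(1 - B*/805) = 0.0168·39.9, giving B* = 805·(1 - 0.569) = 347.
From dH/dt = 0: 0.00533·347 - 0.183 = 0.0194C*, so C* = 1.67/0.0194 = 86.

B* ≈ 347, H* ≈ 39.9, C* ≈ 86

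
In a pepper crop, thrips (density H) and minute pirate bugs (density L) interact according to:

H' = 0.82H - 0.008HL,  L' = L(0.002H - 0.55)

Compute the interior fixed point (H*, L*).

Set dL/dt = 0 with L > 0: 0.002H - 0.55 = 0, so H* = 0.55/0.002 = 275.
Set dH/dt = 0 with H > 0: 0.82 - 0.008L = 0, so L* = 0.82/0.008 = 102.

H* ≈ 275, L* ≈ 102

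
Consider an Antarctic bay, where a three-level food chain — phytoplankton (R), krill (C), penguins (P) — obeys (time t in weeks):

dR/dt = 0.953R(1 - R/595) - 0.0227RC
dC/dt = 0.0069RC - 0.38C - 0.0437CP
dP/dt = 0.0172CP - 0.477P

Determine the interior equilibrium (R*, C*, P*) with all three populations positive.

From dP/dt = 0: 0.0172C* = 0.477, so C* = 27.7.
From dR/dt = 0: 0.953(1 - R*/595) = 0.0227·27.7, giving R* = 595·(1 - 0.661) = 202.
From dC/dt = 0: 0.0069·202 - 0.38 = 0.0437P*, so P* = 1.01/0.0437 = 23.2.

R* ≈ 202, C* ≈ 27.7, P* ≈ 23.2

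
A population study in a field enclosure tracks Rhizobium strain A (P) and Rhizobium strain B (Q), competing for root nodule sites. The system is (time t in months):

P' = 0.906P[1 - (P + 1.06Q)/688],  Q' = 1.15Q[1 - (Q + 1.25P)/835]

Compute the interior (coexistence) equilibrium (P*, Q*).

P* ≈ 606, Q* ≈ 76.9

Setting both brackets to zero gives the nullclines P + 1.06Q = 688 and 1.25P + Q = 835.
Substituting Q = 835 - 1.25P into the first: P(1 - 1.06·1.25) = 688 - 1.06·835.
So P* = -197/-0.325 = 606, and then Q* = 835 - 1.25·606 = 76.9.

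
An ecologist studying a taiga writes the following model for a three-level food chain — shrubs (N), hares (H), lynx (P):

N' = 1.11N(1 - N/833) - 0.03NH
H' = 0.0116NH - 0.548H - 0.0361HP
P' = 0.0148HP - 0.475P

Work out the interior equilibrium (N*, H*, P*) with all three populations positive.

N* ≈ 110, H* ≈ 32.1, P* ≈ 20.3

From dP/dt = 0: 0.0148H* = 0.475, so H* = 32.1.
From dN/dt = 0: 1.11(1 - N*/833) = 0.03·32.1, giving N* = 833·(1 - 0.867) = 110.
From dH/dt = 0: 0.0116·110 - 0.548 = 0.0361P*, so P* = 0.733/0.0361 = 20.3.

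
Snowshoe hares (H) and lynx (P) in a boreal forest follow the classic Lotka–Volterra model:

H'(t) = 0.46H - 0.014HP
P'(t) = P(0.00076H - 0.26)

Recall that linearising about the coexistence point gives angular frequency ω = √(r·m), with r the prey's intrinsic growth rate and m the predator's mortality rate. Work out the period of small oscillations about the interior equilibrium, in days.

T ≈ 18.2 days

Here r = 0.46 and m = 0.26, so r·m = 0.12.
ω = √0.12 = 0.346 per day, hence T = 2π/ω ≈ 18.2 days.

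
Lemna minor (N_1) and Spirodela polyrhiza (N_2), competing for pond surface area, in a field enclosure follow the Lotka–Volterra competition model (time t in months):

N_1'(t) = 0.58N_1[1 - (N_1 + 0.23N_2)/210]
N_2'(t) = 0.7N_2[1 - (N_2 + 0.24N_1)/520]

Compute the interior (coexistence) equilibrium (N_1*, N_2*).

N_1* ≈ 95.7, N_2* ≈ 497

Setting both brackets to zero gives the nullclines N_1 + 0.23N_2 = 210 and 0.24N_1 + N_2 = 520.
Substituting N_2 = 520 - 0.24N_1 into the first: N_1(1 - 0.23·0.24) = 210 - 0.23·520.
So N_1* = 90.4/0.945 = 95.7, and then N_2* = 520 - 0.24·95.7 = 497.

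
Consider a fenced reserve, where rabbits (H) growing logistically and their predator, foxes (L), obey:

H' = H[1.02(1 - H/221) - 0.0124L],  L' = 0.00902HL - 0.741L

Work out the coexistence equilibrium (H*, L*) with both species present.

H* ≈ 82.2, L* ≈ 51.7

From dL/dt = 0 with L > 0: 0.00902H* = 0.741, so H* = 82.2.
Substitute into dH/dt = 0: 1.02(1 - 82.2/221) = 0.0124L*.
The bracket is 0.628, giving L* = 0.641/0.0124 = 51.7.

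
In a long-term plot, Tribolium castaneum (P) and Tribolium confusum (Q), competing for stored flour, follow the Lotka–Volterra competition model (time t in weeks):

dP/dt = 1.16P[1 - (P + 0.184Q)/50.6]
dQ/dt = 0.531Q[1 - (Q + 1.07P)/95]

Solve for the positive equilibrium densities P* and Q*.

Setting both brackets to zero gives the nullclines P + 0.184Q = 50.6 and 1.07P + Q = 95.
Substituting Q = 95 - 1.07P into the first: P(1 - 0.184·1.07) = 50.6 - 0.184·95.
So P* = 33.1/0.803 = 41.2, and then Q* = 95 - 1.07·41.2 = 50.9.

P* ≈ 41.2, Q* ≈ 50.9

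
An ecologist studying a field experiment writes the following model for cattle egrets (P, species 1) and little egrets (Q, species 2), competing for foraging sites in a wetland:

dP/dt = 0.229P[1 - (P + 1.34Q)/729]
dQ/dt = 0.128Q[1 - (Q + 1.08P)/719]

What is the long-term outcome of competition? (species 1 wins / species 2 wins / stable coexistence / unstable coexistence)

Compare the nullcline intercepts: K1/α12 = 729/1.34 = 544 < K2 = 719; K2/α21 = 719/1.08 = 666 < K1 = 729.
Since both are reversed, neither can invade when rare; the interior point is a saddle.

unstable coexistence (outcome depends on initial conditions)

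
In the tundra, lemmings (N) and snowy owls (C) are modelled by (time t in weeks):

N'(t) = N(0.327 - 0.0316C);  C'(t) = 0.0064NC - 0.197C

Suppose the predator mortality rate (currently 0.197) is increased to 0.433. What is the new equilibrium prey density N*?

At the interior fixed point, setting dC/dt = 0 with C > 0 fixes N* = (predator death rate)/(NC coefficient) — independent of the other coefficients.
With the change, N* = 0.433/0.0064 = 67.7; it rises from 30.8.

N* ≈ 67.7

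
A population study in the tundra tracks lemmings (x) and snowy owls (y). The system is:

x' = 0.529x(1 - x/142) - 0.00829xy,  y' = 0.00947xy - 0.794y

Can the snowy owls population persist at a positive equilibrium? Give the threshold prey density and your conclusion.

The predator equation gives dy/dt > 0 only when x > 0.794/0.00947 = 83.8.
Without the predator, x → K = 142. Since 142 > 83.8, the predator can invade and persist.

Threshold x = 83.8; K > 83.8, so yes, the predator persists.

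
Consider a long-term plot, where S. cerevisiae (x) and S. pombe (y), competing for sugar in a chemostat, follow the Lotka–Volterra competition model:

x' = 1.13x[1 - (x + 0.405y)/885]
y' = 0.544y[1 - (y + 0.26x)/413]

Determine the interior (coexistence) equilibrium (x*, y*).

x* ≈ 802, y* ≈ 204

Setting both brackets to zero gives the nullclines x + 0.405y = 885 and 0.26x + y = 413.
Substituting y = 413 - 0.26x into the first: x(1 - 0.405·0.26) = 885 - 0.405·413.
So x* = 718/0.895 = 802, and then y* = 413 - 0.26·802 = 204.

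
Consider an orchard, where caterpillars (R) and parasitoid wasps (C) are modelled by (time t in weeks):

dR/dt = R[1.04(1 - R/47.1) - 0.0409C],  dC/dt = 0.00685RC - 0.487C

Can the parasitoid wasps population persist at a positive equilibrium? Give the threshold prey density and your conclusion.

The predator equation gives dC/dt > 0 only when R > 0.487/0.00685 = 71.1.
Without the predator, R → K = 47.1. Since 47.1 < 71.1, the predator cannot invade.

Threshold R = 71.1; K < 71.1, so no, the predator goes extinct.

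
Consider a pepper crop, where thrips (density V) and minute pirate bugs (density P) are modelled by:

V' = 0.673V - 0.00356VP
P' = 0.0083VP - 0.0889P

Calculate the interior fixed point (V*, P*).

Set dP/dt = 0 with P > 0: 0.0083V - 0.0889 = 0, so V* = 0.0889/0.0083 = 10.7.
Set dV/dt = 0 with V > 0: 0.673 - 0.00356P = 0, so P* = 0.673/0.00356 = 189.

V* ≈ 10.7, P* ≈ 189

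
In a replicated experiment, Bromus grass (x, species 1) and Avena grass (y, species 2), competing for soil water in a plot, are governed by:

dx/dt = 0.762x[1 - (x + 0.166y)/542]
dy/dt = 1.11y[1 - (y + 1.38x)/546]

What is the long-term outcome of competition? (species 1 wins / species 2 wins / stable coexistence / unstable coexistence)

Compare the nullcline intercepts: K1/α12 = 542/0.166 = 3270 > K2 = 546; K2/α21 = 546/1.38 = 396 < K1 = 542.
Since the inequalities point opposite ways, species 1 can invade but species 2 cannot.

species 1 excludes species 2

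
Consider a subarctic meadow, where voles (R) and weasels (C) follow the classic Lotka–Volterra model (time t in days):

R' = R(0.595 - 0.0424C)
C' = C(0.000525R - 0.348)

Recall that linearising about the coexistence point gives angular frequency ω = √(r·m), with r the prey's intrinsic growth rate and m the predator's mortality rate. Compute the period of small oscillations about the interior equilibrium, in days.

T ≈ 13.8 days

Here r = 0.595 and m = 0.348, so r·m = 0.207.
ω = √0.207 = 0.455 per day, hence T = 2π/ω ≈ 13.8 days.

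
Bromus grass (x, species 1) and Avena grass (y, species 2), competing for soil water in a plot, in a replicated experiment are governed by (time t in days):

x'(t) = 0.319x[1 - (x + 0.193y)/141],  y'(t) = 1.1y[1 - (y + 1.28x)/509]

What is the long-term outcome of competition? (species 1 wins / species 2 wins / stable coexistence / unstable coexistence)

stable coexistence

Compare the nullcline intercepts: K1/α12 = 141/0.193 = 731 > K2 = 509; K2/α21 = 509/1.28 = 398 > K1 = 141.
Since both inequalities hold, each species can invade when rare, so the interior equilibrium is stable.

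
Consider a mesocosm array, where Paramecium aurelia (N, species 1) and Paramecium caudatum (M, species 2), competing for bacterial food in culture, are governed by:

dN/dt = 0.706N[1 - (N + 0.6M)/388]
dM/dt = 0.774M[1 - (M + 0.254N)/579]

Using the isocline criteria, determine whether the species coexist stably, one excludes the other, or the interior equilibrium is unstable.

Compare the nullcline intercepts: K1/α12 = 388/0.6 = 647 > K2 = 579; K2/α21 = 579/0.254 = 2280 > K1 = 388.
Since both inequalities hold, each species can invade when rare, so the interior equilibrium is stable.

stable coexistence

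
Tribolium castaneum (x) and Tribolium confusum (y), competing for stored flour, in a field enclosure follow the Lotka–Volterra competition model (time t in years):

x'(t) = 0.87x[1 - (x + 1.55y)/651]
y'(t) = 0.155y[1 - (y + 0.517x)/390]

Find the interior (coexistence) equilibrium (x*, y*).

Setting both brackets to zero gives the nullclines x + 1.55y = 651 and 0.517x + y = 390.
Substituting y = 390 - 0.517x into the first: x(1 - 1.55·0.517) = 651 - 1.55·390.
So x* = 46.5/0.199 = 234, and then y* = 390 - 0.517·234 = 269.

x* ≈ 234, y* ≈ 269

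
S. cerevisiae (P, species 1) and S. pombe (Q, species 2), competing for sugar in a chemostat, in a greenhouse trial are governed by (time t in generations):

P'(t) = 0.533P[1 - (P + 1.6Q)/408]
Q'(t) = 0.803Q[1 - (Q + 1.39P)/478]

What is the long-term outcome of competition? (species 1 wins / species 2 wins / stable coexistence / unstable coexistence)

Compare the nullcline intercepts: K1/α12 = 408/1.6 = 255 < K2 = 478; K2/α21 = 478/1.39 = 344 < K1 = 408.
Since both are reversed, neither can invade when rare; the interior point is a saddle.

unstable coexistence (outcome depends on initial conditions)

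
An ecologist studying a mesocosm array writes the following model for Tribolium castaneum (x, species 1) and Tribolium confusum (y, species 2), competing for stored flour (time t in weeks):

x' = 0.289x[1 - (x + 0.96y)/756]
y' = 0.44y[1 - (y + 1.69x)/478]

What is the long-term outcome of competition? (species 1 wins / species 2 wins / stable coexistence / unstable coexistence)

species 1 excludes species 2

Compare the nullcline intercepts: K1/α12 = 756/0.96 = 788 > K2 = 478; K2/α21 = 478/1.69 = 283 < K1 = 756.
Since the inequalities point opposite ways, species 1 can invade but species 2 cannot.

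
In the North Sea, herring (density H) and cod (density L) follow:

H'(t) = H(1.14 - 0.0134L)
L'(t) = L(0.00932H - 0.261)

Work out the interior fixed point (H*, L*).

H* ≈ 28, L* ≈ 85.1

Set dL/dt = 0 with L > 0: 0.00932H - 0.261 = 0, so H* = 0.261/0.00932 = 28.
Set dH/dt = 0 with H > 0: 1.14 - 0.0134L = 0, so L* = 1.14/0.0134 = 85.1.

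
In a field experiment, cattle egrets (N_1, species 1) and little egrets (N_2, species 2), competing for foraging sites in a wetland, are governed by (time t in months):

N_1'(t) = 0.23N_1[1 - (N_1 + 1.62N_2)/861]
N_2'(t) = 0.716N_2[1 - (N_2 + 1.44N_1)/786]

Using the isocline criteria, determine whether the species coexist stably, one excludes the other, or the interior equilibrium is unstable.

unstable coexistence (outcome depends on initial conditions)

Compare the nullcline intercepts: K1/α12 = 861/1.62 = 531 < K2 = 786; K2/α21 = 786/1.44 = 546 < K1 = 861.
Since both are reversed, neither can invade when rare; the interior point is a saddle.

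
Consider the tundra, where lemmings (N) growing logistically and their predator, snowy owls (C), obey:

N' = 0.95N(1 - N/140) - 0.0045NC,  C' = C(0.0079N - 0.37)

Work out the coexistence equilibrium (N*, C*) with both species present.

From dC/dt = 0 with C > 0: 0.0079N* = 0.37, so N* = 46.8.
Substitute into dN/dt = 0: 0.95(1 - 46.8/140) = 0.0045C*.
The bracket is 0.665, giving C* = 0.632/0.0045 = 140.

N* ≈ 46.8, C* ≈ 140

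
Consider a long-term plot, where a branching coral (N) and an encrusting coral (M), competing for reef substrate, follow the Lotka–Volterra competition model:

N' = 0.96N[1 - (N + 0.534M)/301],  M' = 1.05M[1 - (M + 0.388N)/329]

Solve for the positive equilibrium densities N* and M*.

N* ≈ 158, M* ≈ 268

Setting both brackets to zero gives the nullclines N + 0.534M = 301 and 0.388N + M = 329.
Substituting M = 329 - 0.388N into the first: N(1 - 0.534·0.388) = 301 - 0.534·329.
So N* = 125/0.793 = 158, and then M* = 329 - 0.388·158 = 268.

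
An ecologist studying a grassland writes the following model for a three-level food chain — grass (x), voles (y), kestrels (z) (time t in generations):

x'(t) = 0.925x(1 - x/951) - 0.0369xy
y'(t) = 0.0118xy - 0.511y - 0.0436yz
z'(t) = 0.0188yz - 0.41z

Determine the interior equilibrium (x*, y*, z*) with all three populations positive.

From dz/dt = 0: 0.0188y* = 0.41, so y* = 21.8.
From dx/dt = 0: 0.925(1 - x*/951) = 0.0369·21.8, giving x* = 951·(1 - 0.87) = 124.
From dy/dt = 0: 0.0118·124 - 0.511 = 0.0436z*, so z* = 0.948/0.0436 = 21.7.

x* ≈ 124, y* ≈ 21.8, z* ≈ 21.7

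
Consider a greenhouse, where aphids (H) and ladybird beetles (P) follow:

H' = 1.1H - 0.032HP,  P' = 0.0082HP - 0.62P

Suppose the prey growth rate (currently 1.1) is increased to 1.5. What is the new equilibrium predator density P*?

P* ≈ 46.9

At the interior fixed point, setting dH/dt = 0 with H > 0 fixes P* = (prey growth rate)/(HP coefficient) — independent of the other coefficients.
With the change, P* = 1.5/0.032 = 46.9; it rises from 34.4.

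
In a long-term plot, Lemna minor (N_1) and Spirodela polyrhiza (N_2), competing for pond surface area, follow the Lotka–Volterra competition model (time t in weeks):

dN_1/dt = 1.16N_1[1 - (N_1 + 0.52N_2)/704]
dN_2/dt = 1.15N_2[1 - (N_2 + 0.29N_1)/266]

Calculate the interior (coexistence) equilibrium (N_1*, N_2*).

Setting both brackets to zero gives the nullclines N_1 + 0.52N_2 = 704 and 0.29N_1 + N_2 = 266.
Substituting N_2 = 266 - 0.29N_1 into the first: N_1(1 - 0.52·0.29) = 704 - 0.52·266.
So N_1* = 566/0.849 = 666, and then N_2* = 266 - 0.29·666 = 72.8.

N_1* ≈ 666, N_2* ≈ 72.8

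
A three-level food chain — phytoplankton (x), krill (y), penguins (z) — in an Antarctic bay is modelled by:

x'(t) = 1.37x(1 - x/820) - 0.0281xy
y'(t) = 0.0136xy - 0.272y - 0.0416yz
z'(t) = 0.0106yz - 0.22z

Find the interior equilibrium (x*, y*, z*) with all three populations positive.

x* ≈ 471, y* ≈ 20.8, z* ≈ 147

From dz/dt = 0: 0.0106y* = 0.22, so y* = 20.8.
From dx/dt = 0: 1.37(1 - x*/820) = 0.0281·20.8, giving x* = 820·(1 - 0.426) = 471.
From dy/dt = 0: 0.0136·471 - 0.272 = 0.0416z*, so z* = 6.13/0.0416 = 147.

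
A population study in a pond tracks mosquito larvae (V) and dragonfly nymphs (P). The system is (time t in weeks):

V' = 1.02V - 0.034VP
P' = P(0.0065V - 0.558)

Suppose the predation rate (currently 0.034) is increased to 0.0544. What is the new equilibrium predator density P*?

At the interior fixed point, setting dV/dt = 0 with V > 0 fixes P* = (prey growth rate)/(VP coefficient) — independent of the other coefficients.
With the change, P* = 1.02/0.0544 = 18.8; it falls from 30.

P* ≈ 18.8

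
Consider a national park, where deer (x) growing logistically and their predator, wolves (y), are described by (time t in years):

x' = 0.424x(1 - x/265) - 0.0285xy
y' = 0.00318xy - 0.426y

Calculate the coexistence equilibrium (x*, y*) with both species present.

From dy/dt = 0 with y > 0: 0.00318x* = 0.426, so x* = 134.
Substitute into dx/dt = 0: 0.424(1 - 134/265) = 0.0285y*.
The bracket is 0.494, giving y* = 0.21/0.0285 = 7.36.

x* ≈ 134, y* ≈ 7.36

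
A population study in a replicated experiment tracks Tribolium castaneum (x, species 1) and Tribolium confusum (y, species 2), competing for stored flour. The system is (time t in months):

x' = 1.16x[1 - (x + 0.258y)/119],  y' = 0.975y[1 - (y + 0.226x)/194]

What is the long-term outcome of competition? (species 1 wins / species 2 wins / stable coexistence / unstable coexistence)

stable coexistence

Compare the nullcline intercepts: K1/α12 = 119/0.258 = 461 > K2 = 194; K2/α21 = 194/0.226 = 858 > K1 = 119.
Since both inequalities hold, each species can invade when rare, so the interior equilibrium is stable.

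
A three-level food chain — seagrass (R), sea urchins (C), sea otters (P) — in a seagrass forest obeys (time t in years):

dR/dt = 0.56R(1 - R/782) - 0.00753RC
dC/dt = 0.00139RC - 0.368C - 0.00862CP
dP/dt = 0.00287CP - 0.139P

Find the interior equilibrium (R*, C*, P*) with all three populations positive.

R* ≈ 273, C* ≈ 48.4, P* ≈ 1.29

From dP/dt = 0: 0.00287C* = 0.139, so C* = 48.4.
From dR/dt = 0: 0.56(1 - R*/782) = 0.00753·48.4, giving R* = 782·(1 - 0.651) = 273.
From dC/dt = 0: 0.00139·273 - 0.368 = 0.00862P*, so P* = 0.0111/0.00862 = 1.29.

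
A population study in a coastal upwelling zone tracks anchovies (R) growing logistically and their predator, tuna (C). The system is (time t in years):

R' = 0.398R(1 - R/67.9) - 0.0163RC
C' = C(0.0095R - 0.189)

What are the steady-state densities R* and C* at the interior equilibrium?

From dC/dt = 0 with C > 0: 0.0095R* = 0.189, so R* = 19.9.
Substitute into dR/dt = 0: 0.398(1 - 19.9/67.9) = 0.0163C*.
The bracket is 0.707, giving C* = 0.281/0.0163 = 17.3.

R* ≈ 19.9, C* ≈ 17.3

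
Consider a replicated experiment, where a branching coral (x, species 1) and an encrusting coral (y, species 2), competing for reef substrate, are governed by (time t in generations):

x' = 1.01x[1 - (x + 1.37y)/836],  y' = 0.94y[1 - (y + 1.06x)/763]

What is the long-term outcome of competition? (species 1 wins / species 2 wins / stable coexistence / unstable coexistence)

Compare the nullcline intercepts: K1/α12 = 836/1.37 = 610 < K2 = 763; K2/α21 = 763/1.06 = 720 < K1 = 836.
Since both are reversed, neither can invade when rare; the interior point is a saddle.

unstable coexistence (outcome depends on initial conditions)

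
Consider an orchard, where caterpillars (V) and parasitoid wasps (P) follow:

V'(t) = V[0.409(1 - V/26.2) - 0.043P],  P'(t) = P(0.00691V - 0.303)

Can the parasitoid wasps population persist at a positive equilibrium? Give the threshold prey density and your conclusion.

Threshold V = 43.8; K < 43.8, so no, the predator goes extinct.

The predator equation gives dP/dt > 0 only when V > 0.303/0.00691 = 43.8.
Without the predator, V → K = 26.2. Since 26.2 < 43.8, the predator cannot invade.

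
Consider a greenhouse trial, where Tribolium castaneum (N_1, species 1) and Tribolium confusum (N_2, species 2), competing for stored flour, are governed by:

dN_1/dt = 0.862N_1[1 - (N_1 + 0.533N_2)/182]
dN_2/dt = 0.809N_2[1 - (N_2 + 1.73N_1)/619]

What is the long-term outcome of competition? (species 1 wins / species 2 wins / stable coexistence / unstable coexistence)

species 2 excludes species 1

Compare the nullcline intercepts: K1/α12 = 182/0.533 = 341 < K2 = 619; K2/α21 = 619/1.73 = 358 > K1 = 182.
Since the inequalities point opposite ways, species 2 can invade but species 1 cannot.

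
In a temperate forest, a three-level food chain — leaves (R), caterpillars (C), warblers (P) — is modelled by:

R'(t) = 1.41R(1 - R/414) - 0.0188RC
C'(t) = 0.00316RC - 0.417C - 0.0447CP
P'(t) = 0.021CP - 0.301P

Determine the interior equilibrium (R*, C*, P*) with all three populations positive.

From dP/dt = 0: 0.021C* = 0.301, so C* = 14.3.
From dR/dt = 0: 1.41(1 - R*/414) = 0.0188·14.3, giving R* = 414·(1 - 0.191) = 335.
From dC/dt = 0: 0.00316·335 - 0.417 = 0.0447P*, so P* = 0.641/0.0447 = 14.3.

R* ≈ 335, C* ≈ 14.3, P* ≈ 14.3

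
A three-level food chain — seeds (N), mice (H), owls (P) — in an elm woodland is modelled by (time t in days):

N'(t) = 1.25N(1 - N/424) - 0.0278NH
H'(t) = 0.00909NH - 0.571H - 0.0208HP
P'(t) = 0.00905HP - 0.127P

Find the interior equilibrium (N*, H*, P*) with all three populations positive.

N* ≈ 292, H* ≈ 14, P* ≈ 100

From dP/dt = 0: 0.00905H* = 0.127, so H* = 14.
From dN/dt = 0: 1.25(1 - N*/424) = 0.0278·14, giving N* = 424·(1 - 0.312) = 292.
From dH/dt = 0: 0.00909·292 - 0.571 = 0.0208P*, so P* = 2.08/0.0208 = 100.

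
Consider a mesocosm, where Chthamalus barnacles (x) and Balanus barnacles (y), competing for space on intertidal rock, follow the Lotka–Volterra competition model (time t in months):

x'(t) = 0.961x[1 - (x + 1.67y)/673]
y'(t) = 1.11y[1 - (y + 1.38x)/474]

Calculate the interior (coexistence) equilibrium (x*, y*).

Setting both brackets to zero gives the nullclines x + 1.67y = 673 and 1.38x + y = 474.
Substituting y = 474 - 1.38x into the first: x(1 - 1.67·1.38) = 673 - 1.67·474.
So x* = -119/-1.3 = 90.9, and then y* = 474 - 1.38·90.9 = 349.

x* ≈ 90.9, y* ≈ 349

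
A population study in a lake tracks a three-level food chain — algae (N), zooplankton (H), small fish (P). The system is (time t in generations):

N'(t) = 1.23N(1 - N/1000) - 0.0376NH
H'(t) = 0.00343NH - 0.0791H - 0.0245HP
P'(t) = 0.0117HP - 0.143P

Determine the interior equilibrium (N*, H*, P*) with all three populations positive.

N* ≈ 626, H* ≈ 12.2, P* ≈ 84.5

From dP/dt = 0: 0.0117H* = 0.143, so H* = 12.2.
From dN/dt = 0: 1.23(1 - N*/1000) = 0.0376·12.2, giving N* = 1000·(1 - 0.374) = 626.
From dH/dt = 0: 0.00343·626 - 0.0791 = 0.0245P*, so P* = 2.07/0.0245 = 84.5.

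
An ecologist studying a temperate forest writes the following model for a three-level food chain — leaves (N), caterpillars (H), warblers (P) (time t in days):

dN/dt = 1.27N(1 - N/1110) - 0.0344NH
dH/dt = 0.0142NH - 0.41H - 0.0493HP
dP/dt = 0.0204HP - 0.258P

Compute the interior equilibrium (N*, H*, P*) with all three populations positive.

From dP/dt = 0: 0.0204H* = 0.258, so H* = 12.6.
From dN/dt = 0: 1.27(1 - N*/1110) = 0.0344·12.6, giving N* = 1110·(1 - 0.343) = 730.
From dH/dt = 0: 0.0142·730 - 0.41 = 0.0493P*, so P* = 9.95/0.0493 = 202.

N* ≈ 730, H* ≈ 12.6, P* ≈ 202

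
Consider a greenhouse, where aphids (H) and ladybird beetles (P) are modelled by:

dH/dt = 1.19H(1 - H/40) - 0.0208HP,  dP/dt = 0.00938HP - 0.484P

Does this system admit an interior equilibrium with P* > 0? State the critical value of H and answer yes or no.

Threshold H = 51.6; K < 51.6, so no, the predator goes extinct.

The predator equation gives dP/dt > 0 only when H > 0.484/0.00938 = 51.6.
Without the predator, H → K = 40. Since 40 < 51.6, the predator cannot invade.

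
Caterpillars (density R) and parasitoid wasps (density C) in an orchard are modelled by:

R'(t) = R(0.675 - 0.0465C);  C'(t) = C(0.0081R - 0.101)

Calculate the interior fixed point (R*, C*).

Set dC/dt = 0 with C > 0: 0.0081R - 0.101 = 0, so R* = 0.101/0.0081 = 12.5.
Set dR/dt = 0 with R > 0: 0.675 - 0.0465C = 0, so C* = 0.675/0.0465 = 14.5.

R* ≈ 12.5, C* ≈ 14.5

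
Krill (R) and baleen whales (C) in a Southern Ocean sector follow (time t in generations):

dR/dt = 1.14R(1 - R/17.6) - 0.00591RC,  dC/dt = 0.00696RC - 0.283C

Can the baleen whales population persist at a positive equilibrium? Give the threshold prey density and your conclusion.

The predator equation gives dC/dt > 0 only when R > 0.283/0.00696 = 40.7.
Without the predator, R → K = 17.6. Since 17.6 < 40.7, the predator cannot invade.

Threshold R = 40.7; K < 40.7, so no, the predator goes extinct.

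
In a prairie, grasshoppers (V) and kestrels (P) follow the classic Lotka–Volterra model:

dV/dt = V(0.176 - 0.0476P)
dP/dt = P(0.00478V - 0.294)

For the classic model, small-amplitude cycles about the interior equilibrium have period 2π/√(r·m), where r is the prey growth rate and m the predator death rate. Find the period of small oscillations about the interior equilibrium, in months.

T ≈ 27.6 months

Here r = 0.176 and m = 0.294, so r·m = 0.0517.
ω = √0.0517 = 0.227 per month, hence T = 2π/ω ≈ 27.6 months.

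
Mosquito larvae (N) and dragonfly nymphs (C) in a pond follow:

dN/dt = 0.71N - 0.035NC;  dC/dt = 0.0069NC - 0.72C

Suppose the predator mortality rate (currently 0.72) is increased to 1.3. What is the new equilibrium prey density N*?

N* ≈ 188

At the interior fixed point, setting dC/dt = 0 with C > 0 fixes N* = (predator death rate)/(NC coefficient) — independent of the other coefficients.
With the change, N* = 1.3/0.0069 = 188; it rises from 104.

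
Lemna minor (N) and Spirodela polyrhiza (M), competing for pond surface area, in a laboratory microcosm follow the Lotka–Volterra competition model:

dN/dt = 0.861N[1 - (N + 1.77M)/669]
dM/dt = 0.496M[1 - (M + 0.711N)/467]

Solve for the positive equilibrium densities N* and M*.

N* ≈ 610, M* ≈ 33.5

Setting both brackets to zero gives the nullclines N + 1.77M = 669 and 0.711N + M = 467.
Substituting M = 467 - 0.711N into the first: N(1 - 1.77·0.711) = 669 - 1.77·467.
So N* = -158/-0.258 = 610, and then M* = 467 - 0.711·610 = 33.5.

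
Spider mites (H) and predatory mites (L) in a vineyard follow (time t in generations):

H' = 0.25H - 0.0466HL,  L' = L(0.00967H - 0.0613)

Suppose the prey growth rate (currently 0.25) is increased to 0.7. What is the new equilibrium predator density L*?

At the interior fixed point, setting dH/dt = 0 with H > 0 fixes L* = (prey growth rate)/(HL coefficient) — independent of the other coefficients.
With the change, L* = 0.7/0.0466 = 15; it rises from 5.36.

L* ≈ 15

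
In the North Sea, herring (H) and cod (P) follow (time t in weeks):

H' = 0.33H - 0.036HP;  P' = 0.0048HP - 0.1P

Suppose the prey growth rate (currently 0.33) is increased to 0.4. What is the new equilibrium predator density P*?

P* ≈ 11.1

At the interior fixed point, setting dH/dt = 0 with H > 0 fixes P* = (prey growth rate)/(HP coefficient) — independent of the other coefficients.
With the change, P* = 0.4/0.036 = 11.1; it rises from 9.17.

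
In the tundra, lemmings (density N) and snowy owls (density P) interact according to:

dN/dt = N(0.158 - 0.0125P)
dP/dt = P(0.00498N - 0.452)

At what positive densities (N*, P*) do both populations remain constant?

Set dP/dt = 0 with P > 0: 0.00498N - 0.452 = 0, so N* = 0.452/0.00498 = 90.8.
Set dN/dt = 0 with N > 0: 0.158 - 0.0125P = 0, so P* = 0.158/0.0125 = 12.6.

N* ≈ 90.8, P* ≈ 12.6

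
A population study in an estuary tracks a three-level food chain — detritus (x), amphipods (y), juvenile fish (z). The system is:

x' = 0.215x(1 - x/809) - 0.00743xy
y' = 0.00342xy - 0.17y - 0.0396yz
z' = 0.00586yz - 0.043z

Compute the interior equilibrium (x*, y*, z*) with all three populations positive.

x* ≈ 604, y* ≈ 7.34, z* ≈ 47.9

From dz/dt = 0: 0.00586y* = 0.043, so y* = 7.34.
From dx/dt = 0: 0.215(1 - x*/809) = 0.00743·7.34, giving x* = 809·(1 - 0.254) = 604.
From dy/dt = 0: 0.00342·604 - 0.17 = 0.0396z*, so z* = 1.9/0.0396 = 47.9.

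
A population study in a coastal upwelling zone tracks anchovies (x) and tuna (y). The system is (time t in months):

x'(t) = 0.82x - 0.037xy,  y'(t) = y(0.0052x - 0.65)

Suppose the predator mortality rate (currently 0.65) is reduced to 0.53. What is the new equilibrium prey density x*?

At the interior fixed point, setting dy/dt = 0 with y > 0 fixes x* = (predator death rate)/(xy coefficient) — independent of the other coefficients.
With the change, x* = 0.53/0.0052 = 102; it falls from 125.

x* ≈ 102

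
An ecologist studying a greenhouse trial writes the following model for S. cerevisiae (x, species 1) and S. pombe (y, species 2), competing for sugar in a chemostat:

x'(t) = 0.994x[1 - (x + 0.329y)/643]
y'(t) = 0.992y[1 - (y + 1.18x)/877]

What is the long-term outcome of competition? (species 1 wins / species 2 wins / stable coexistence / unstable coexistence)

stable coexistence

Compare the nullcline intercepts: K1/α12 = 643/0.329 = 1950 > K2 = 877; K2/α21 = 877/1.18 = 743 > K1 = 643.
Since both inequalities hold, each species can invade when rare, so the interior equilibrium is stable.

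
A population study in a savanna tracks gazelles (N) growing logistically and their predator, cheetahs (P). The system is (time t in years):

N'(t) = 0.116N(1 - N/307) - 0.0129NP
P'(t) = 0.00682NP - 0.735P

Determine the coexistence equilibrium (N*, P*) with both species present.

From dP/dt = 0 with P > 0: 0.00682N* = 0.735, so N* = 108.
Substitute into dN/dt = 0: 0.116(1 - 108/307) = 0.0129P*.
The bracket is 0.649, giving P* = 0.0753/0.0129 = 5.84.

N* ≈ 108, P* ≈ 5.84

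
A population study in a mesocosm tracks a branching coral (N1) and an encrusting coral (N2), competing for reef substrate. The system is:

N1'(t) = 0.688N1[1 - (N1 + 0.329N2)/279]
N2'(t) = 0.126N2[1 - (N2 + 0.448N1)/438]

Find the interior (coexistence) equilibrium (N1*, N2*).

Setting both brackets to zero gives the nullclines N1 + 0.329N2 = 279 and 0.448N1 + N2 = 438.
Substituting N2 = 438 - 0.448N1 into the first: N1(1 - 0.329·0.448) = 279 - 0.329·438.
So N1* = 135/0.853 = 158, and then N2* = 438 - 0.448·158 = 367.

N1* ≈ 158, N2* ≈ 367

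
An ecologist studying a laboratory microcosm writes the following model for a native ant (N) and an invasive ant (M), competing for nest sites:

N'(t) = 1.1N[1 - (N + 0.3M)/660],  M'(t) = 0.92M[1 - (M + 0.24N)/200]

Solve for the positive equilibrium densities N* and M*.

N* ≈ 647, M* ≈ 44.8

Setting both brackets to zero gives the nullclines N + 0.3M = 660 and 0.24N + M = 200.
Substituting M = 200 - 0.24N into the first: N(1 - 0.3·0.24) = 660 - 0.3·200.
So N* = 600/0.928 = 647, and then M* = 200 - 0.24·647 = 44.8.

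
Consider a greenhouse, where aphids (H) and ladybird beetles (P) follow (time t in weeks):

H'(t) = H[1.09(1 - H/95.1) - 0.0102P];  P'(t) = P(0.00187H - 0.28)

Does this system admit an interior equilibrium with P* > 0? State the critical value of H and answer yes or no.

The predator equation gives dP/dt > 0 only when H > 0.28/0.00187 = 150.
Without the predator, H → K = 95.1. Since 95.1 < 150, the predator cannot invade.

Threshold H = 150; K < 150, so no, the predator goes extinct.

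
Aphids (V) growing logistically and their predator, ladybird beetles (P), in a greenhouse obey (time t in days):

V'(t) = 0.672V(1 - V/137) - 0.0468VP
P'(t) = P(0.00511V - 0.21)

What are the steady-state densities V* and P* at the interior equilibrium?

From dP/dt = 0 with P > 0: 0.00511V* = 0.21, so V* = 41.1.
Substitute into dV/dt = 0: 0.672(1 - 41.1/137) = 0.0468P*.
The bracket is 0.7, giving P* = 0.47/0.0468 = 10.1.

V* ≈ 41.1, P* ≈ 10.1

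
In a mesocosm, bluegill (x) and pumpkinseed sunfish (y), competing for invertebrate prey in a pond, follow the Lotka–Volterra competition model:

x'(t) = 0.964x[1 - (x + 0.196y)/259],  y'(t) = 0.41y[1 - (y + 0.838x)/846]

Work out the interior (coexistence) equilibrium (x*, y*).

x* ≈ 111, y* ≈ 753

Setting both brackets to zero gives the nullclines x + 0.196y = 259 and 0.838x + y = 846.
Substituting y = 846 - 0.838x into the first: x(1 - 0.196·0.838) = 259 - 0.196·846.
So x* = 93.2/0.836 = 111, and then y* = 846 - 0.838·111 = 753.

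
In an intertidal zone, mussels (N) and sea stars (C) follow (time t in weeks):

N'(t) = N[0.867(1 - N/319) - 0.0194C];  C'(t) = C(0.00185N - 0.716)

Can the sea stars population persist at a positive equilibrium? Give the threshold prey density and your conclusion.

The predator equation gives dC/dt > 0 only when N > 0.716/0.00185 = 387.
Without the predator, N → K = 319. Since 319 < 387, the predator cannot invade.

Threshold N = 387; K < 387, so no, the predator goes extinct.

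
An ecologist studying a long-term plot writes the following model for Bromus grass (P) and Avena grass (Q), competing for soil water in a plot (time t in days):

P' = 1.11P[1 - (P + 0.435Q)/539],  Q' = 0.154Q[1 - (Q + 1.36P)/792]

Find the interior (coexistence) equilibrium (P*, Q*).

P* ≈ 476, Q* ≈ 144

Setting both brackets to zero gives the nullclines P + 0.435Q = 539 and 1.36P + Q = 792.
Substituting Q = 792 - 1.36P into the first: P(1 - 0.435·1.36) = 539 - 0.435·792.
So P* = 194/0.408 = 476, and then Q* = 792 - 1.36·476 = 144.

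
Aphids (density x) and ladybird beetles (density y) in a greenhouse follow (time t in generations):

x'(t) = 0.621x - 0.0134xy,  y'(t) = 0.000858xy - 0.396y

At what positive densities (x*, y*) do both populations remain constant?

x* ≈ 462, y* ≈ 46.3

Set dy/dt = 0 with y > 0: 0.000858x - 0.396 = 0, so x* = 0.396/0.000858 = 462.
Set dx/dt = 0 with x > 0: 0.621 - 0.0134y = 0, so y* = 0.621/0.0134 = 46.3.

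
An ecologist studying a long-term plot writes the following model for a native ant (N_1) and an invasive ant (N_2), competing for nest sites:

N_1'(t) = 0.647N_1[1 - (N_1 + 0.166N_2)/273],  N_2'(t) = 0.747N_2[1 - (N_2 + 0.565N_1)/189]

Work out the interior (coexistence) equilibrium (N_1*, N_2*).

Setting both brackets to zero gives the nullclines N_1 + 0.166N_2 = 273 and 0.565N_1 + N_2 = 189.
Substituting N_2 = 189 - 0.565N_1 into the first: N_1(1 - 0.166·0.565) = 273 - 0.166·189.
So N_1* = 242/0.906 = 267, and then N_2* = 189 - 0.565·267 = 38.4.

N_1* ≈ 267, N_2* ≈ 38.4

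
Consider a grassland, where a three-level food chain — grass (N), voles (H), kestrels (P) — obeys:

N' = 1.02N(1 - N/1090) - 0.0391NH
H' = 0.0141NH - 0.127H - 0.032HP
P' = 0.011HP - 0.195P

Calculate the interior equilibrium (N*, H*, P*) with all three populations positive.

N* ≈ 349, H* ≈ 17.7, P* ≈ 150

From dP/dt = 0: 0.011H* = 0.195, so H* = 17.7.
From dN/dt = 0: 1.02(1 - N*/1090) = 0.0391·17.7, giving N* = 1090·(1 - 0.68) = 349.
From dH/dt = 0: 0.0141·349 - 0.127 = 0.032P*, so P* = 4.8/0.032 = 150.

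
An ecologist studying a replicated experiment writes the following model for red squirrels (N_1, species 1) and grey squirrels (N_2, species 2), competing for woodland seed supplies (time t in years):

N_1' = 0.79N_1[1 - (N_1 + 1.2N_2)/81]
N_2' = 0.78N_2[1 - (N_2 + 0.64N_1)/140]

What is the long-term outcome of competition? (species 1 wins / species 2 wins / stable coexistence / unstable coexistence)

Compare the nullcline intercepts: K1/α12 = 81/1.2 = 67.5 < K2 = 140; K2/α21 = 140/0.64 = 219 > K1 = 81.
Since the inequalities point opposite ways, species 2 can invade but species 1 cannot.

species 2 excludes species 1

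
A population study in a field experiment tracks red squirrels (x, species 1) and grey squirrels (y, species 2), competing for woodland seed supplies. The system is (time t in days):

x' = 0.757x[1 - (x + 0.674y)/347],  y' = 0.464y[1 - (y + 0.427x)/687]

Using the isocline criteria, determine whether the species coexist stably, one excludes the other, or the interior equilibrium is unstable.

Compare the nullcline intercepts: K1/α12 = 347/0.674 = 515 < K2 = 687; K2/α21 = 687/0.427 = 1610 > K1 = 347.
Since the inequalities point opposite ways, species 2 can invade but species 1 cannot.

species 2 excludes species 1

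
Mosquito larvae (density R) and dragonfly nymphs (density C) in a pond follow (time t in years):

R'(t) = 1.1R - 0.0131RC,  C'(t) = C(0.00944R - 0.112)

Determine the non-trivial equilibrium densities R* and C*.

Set dC/dt = 0 with C > 0: 0.00944R - 0.112 = 0, so R* = 0.112/0.00944 = 11.9.
Set dR/dt = 0 with R > 0: 1.1 - 0.0131C = 0, so C* = 1.1/0.0131 = 84.

R* ≈ 11.9, C* ≈ 84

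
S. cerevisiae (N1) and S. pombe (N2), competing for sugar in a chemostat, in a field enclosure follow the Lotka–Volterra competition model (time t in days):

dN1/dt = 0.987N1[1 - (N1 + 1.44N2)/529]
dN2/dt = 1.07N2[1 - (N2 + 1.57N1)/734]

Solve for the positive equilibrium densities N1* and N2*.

Setting both brackets to zero gives the nullclines N1 + 1.44N2 = 529 and 1.57N1 + N2 = 734.
Substituting N2 = 734 - 1.57N1 into the first: N1(1 - 1.44·1.57) = 529 - 1.44·734.
So N1* = -528/-1.26 = 419, and then N2* = 734 - 1.57·419 = 76.6.

N1* ≈ 419, N2* ≈ 76.6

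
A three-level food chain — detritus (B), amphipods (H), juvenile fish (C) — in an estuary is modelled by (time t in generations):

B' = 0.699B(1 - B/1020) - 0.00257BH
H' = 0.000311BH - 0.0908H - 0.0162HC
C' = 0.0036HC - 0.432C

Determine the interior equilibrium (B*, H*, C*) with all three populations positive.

B* ≈ 570, H* ≈ 120, C* ≈ 5.34

From dC/dt = 0: 0.0036H* = 0.432, so H* = 120.
From dB/dt = 0: 0.699(1 - B*/1020) = 0.00257·120, giving B* = 1020·(1 - 0.441) = 570.
From dH/dt = 0: 0.000311·570 - 0.0908 = 0.0162C*, so C* = 0.0865/0.0162 = 5.34.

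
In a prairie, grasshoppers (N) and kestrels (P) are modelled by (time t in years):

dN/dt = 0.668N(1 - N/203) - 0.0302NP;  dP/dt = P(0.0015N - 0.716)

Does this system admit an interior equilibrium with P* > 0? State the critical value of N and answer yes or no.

Threshold N = 477; K < 477, so no, the predator goes extinct.

The predator equation gives dP/dt > 0 only when N > 0.716/0.0015 = 477.
Without the predator, N → K = 203. Since 203 < 477, the predator cannot invade.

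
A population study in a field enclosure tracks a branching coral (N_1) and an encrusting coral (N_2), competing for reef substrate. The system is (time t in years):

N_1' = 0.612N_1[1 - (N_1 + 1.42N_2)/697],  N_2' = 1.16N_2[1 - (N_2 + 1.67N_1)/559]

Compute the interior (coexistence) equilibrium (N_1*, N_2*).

N_1* ≈ 70.6, N_2* ≈ 441

Setting both brackets to zero gives the nullclines N_1 + 1.42N_2 = 697 and 1.67N_1 + N_2 = 559.
Substituting N_2 = 559 - 1.67N_1 into the first: N_1(1 - 1.42·1.67) = 697 - 1.42·559.
So N_1* = -96.8/-1.37 = 70.6, and then N_2* = 559 - 1.67·70.6 = 441.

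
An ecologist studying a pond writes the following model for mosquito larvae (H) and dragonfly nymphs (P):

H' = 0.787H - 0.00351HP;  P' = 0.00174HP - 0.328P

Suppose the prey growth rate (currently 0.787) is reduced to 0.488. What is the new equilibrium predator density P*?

At the interior fixed point, setting dH/dt = 0 with H > 0 fixes P* = (prey growth rate)/(HP coefficient) — independent of the other coefficients.
With the change, P* = 0.488/0.00351 = 139; it falls from 224.

P* ≈ 139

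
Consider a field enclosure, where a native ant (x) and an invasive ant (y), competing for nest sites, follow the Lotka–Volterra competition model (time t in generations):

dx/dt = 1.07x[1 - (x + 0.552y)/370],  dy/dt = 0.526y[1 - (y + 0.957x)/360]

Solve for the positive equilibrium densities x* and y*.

Setting both brackets to zero gives the nullclines x + 0.552y = 370 and 0.957x + y = 360.
Substituting y = 360 - 0.957x into the first: x(1 - 0.552·0.957) = 370 - 0.552·360.
So x* = 171/0.472 = 363, and then y* = 360 - 0.957·363 = 12.5.

x* ≈ 363, y* ≈ 12.5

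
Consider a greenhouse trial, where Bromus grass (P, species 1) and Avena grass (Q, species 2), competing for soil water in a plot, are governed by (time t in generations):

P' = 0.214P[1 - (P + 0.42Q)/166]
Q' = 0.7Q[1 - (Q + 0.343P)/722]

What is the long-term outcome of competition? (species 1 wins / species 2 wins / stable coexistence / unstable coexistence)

Compare the nullcline intercepts: K1/α12 = 166/0.42 = 395 < K2 = 722; K2/α21 = 722/0.343 = 2100 > K1 = 166.
Since the inequalities point opposite ways, species 2 can invade but species 1 cannot.

species 2 excludes species 1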